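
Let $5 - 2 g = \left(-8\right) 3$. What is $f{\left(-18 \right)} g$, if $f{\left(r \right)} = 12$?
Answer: $174$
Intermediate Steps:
$g = \frac{29}{2}$ ($g = \frac{5}{2} - \frac{\left(-8\right) 3}{2} = \frac{5}{2} - -12 = \frac{5}{2} + 12 = \frac{29}{2} \approx 14.5$)
$f{\left(-18 \right)} g = 12 \cdot \frac{29}{2} = 174$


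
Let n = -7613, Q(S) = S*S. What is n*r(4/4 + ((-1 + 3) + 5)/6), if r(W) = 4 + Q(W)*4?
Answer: -1560665/9 ≈ -1.7341e+5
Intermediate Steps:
Q(S) = S²
r(W) = 4 + 4*W² (r(W) = 4 + W²*4 = 4 + 4*W²)
n*r(4/4 + ((-1 + 3) + 5)/6) = -7613*(4 + 4*(4/4 + ((-1 + 3) + 5)/6)²) = -7613*(4 + 4*(4*(¼) + (2 + 5)*(⅙))²) = -7613*(4 + 4*(1 + 7*(⅙))²) = -7613*(4 + 4*(1 + 7/6)²) = -7613*(4 + 4*(13/6)²) = -7613*(4 + 4*(169/36)) = -7613*(4 + 169/9) = -7613*205/9 = -1560665/9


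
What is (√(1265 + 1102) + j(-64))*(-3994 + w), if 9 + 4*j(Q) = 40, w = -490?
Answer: -34751 - 13452*√263 ≈ -2.5291e+5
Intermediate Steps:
j(Q) = 31/4 (j(Q) = -9/4 + (¼)*40 = -9/4 + 10 = 31/4)
(√(1265 + 1102) + j(-64))*(-3994 + w) = (√(1265 + 1102) + 31/4)*(-3994 - 490) = (√2367 + 31/4)*(-4484) = (3*√263 + 31/4)*(-4484) = (31/4 + 3*√263)*(-4484) = -34751 - 13452*√263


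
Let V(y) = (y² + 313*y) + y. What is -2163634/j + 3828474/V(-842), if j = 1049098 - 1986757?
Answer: 758617141925/69476781264 ≈ 10.919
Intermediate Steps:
j = -937659
V(y) = y² + 314*y
-2163634/j + 3828474/V(-842) = -2163634/(-937659) + 3828474/((-842*(314 - 842))) = -2163634*(-1/937659) + 3828474/((-842*(-528))) = 2163634/937659 + 3828474/444576 = 2163634/937659 + 3828474*(1/444576) = 2163634/937659 + 638079/74096 = 758617141925/69476781264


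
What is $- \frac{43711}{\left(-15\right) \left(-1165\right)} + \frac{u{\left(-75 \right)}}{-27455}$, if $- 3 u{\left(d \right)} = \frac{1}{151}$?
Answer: $- \frac{12080860362}{4829746325} \approx -2.5013$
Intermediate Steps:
$u{\left(d \right)} = - \frac{1}{453}$ ($u{\left(d \right)} = - \frac{1}{3 \cdot 151} = \left(- \frac{1}{3}\right) \frac{1}{151} = - \frac{1}{453}$)
$- \frac{43711}{\left(-15\right) \left(-1165\right)} + \frac{u{\left(-75 \right)}}{-27455} = - \frac{43711}{\left(-15\right) \left(-1165\right)} - \frac{1}{453 \left(-27455\right)} = - \frac{43711}{17475} - - \frac{1}{12437115} = \left(-43711\right) \frac{1}{17475} + \frac{1}{12437115} = - \frac{43711}{17475} + \frac{1}{12437115} = - \frac{12080860362}{4829746325}$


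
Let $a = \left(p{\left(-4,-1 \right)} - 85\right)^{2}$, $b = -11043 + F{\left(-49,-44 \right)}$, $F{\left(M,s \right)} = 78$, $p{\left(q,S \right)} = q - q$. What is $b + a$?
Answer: $-3740$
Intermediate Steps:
$p{\left(q,S \right)} = 0$
$b = -10965$ ($b = -11043 + 78 = -10965$)
$a = 7225$ ($a = \left(0 - 85\right)^{2} = \left(-85\right)^{2} = 7225$)
$b + a = -10965 + 7225 = -3740$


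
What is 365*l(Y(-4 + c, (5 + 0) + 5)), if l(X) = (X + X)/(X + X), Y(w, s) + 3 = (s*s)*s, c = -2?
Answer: 365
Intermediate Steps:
Y(w, s) = -3 + s³ (Y(w, s) = -3 + (s*s)*s = -3 + s²*s = -3 + s³)
l(X) = 1 (l(X) = (2*X)/((2*X)) = (2*X)*(1/(2*X)) = 1)
365*l(Y(-4 + c, (5 + 0) + 5)) = 365*1 = 365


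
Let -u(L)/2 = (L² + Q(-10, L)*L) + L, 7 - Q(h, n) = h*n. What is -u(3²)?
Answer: 1926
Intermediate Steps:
Q(h, n) = 7 - h*n
u(L) = -2*L - 2*L² - 2*L*(7 + 10*L) (u(L) = -2*((L² + (7 - 1*(-10)*L)*L) + L) = -2*((L² + (7 + 10*L)*L) + L) = -2*((L² + L*(7 + 10*L)) + L) = -2*(L + L² + L*(7 + 10*L)) = -2*L - 2*L² - 2*L*(7 + 10*L))
-u(3²) = -(-2)*3²*(8 + 11*3²) = -(-2)*9*(8 + 11*9) = -(-2)*9*(8 + 99) = -(-2)*9*107 = -1*(-1926) = 1926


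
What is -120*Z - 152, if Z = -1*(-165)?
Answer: -19952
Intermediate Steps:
Z = 165
-120*Z - 152 = -120*165 - 152 = -19800 - 152 = -19952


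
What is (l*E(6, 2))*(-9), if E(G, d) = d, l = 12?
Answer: -216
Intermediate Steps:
(l*E(6, 2))*(-9) = (12*2)*(-9) = 24*(-9) = -216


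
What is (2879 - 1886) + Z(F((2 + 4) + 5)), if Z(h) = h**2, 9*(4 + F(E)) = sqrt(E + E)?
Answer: 81751/81 - 8*sqrt(22)/9 ≈ 1005.1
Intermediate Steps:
F(E) = -4 + sqrt(2)*sqrt(E)/9 (F(E) = -4 + sqrt(E + E)/9 = -4 + sqrt(2*E)/9 = -4 + (sqrt(2)*sqrt(E))/9 = -4 + sqrt(2)*sqrt(E)/9)
(2879 - 1886) + Z(F((2 + 4) + 5)) = (2879 - 1886) + (-4 + sqrt(2)*sqrt((2 + 4) + 5)/9)**2 = 993 + (-4 + sqrt(2)*sqrt(6 + 5)/9)**2 = 993 + (-4 + sqrt(2)*sqrt(11)/9)**2 = 993 + (-4 + sqrt(22)/9)**2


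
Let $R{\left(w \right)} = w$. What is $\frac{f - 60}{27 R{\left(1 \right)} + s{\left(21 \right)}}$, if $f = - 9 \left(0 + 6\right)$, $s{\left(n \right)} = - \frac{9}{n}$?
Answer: $- \frac{133}{31} \approx -4.2903$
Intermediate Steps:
$f = -54$ ($f = \left(-9\right) 6 = -54$)
$\frac{f - 60}{27 R{\left(1 \right)} + s{\left(21 \right)}} = \frac{-54 - 60}{27 \cdot 1 - \frac{9}{21}} = - \frac{114}{27 - \frac{3}{7}} = - \frac{114}{\frac{186}{7}} = \left(-114\right) \frac{7}{186} = - \frac{133}{31}$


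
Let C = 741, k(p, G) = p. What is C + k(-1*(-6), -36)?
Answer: 747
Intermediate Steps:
C + k(-1*(-6), -36) = 741 - 1*(-6) = 741 + 6 = 747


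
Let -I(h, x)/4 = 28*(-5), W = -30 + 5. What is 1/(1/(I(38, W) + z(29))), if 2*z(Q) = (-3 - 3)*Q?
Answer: 473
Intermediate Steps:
W = -25
z(Q) = -3*Q (z(Q) = ((-3 - 3)*Q)/2 = (-6*Q)/2 = -3*Q)
I(h, x) = 560 (I(h, x) = -112*(-5) = -4*(-140) = 560)
1/(1/(I(38, W) + z(29))) = 1/(1/(560 - 3*29)) = 1/(1/(560 - 87)) = 1/(1/473) = 473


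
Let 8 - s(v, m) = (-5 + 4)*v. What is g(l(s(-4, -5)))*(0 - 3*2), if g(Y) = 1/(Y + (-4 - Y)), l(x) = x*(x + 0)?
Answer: 3/2 ≈ 1.5000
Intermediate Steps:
s(v, m) = 8 + v (s(v, m) = 8 - (-5 + 4)*v = 8 - (-1)*v = 8 + v)
l(x) = x**2 (l(x) = x*x = x**2)
g(Y) = -1/4 (g(Y) = 1/(-4) = -1/4)
g(l(s(-4, -5)))*(0 - 3*2) = -(0 - 3*2)/4 = -(0 - 6)/4 = -1/4*(-6) = 3/2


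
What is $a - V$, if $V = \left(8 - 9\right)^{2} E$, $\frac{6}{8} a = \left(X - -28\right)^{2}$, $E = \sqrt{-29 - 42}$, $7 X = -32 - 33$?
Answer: $\frac{68644}{147} - i \sqrt{71} \approx 466.97 - 8.4261 i$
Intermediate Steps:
$X = - \frac{65}{7}$ ($X = \frac{-32 - 33}{7} = \frac{1}{7} \left(-65\right) = - \frac{65}{7} \approx -9.2857$)
$E = i \sqrt{71}$ ($E = \sqrt{-71} = i \sqrt{71} \approx 8.4261 i$)
$a = \frac{68644}{147}$ ($a = \frac{4 \left(- \frac{65}{7} - -28\right)^{2}}{3} = \frac{4 \left(- \frac{65}{7} + \left(-15 + 43\right)\right)^{2}}{3} = \frac{4 \left(- \frac{65}{7} + 28\right)^{2}}{3} = \frac{4 \left(\frac{131}{7}\right)^{2}}{3} = \frac{4}{3} \cdot \frac{17161}{49} = \frac{68644}{147} \approx 466.97$)
$V = i \sqrt{71}$ ($V = \left(8 - 9\right)^{2} i \sqrt{71} = \left(-1\right)^{2} i \sqrt{71} = 1 i \sqrt{71} = i \sqrt{71} \approx 8.4261 i$)
$a - V = \frac{68644}{147} - i \sqrt{71}$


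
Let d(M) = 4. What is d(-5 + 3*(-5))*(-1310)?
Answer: -5240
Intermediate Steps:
d(-5 + 3*(-5))*(-1310) = 4*(-1310) = -5240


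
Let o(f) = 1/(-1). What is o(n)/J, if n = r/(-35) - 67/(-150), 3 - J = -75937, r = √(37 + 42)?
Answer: -1/75940 ≈ -1.3168e-5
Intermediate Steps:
r = √79 ≈ 8.8882
J = 75940 (J = 3 - 1*(-75937) = 3 + 75937 = 75940)
n = 67/150 - √79/35 (n = √79/(-35) - 67/(-150) = √79*(-1/35) - 67*(-1/150) = -√79/35 + 67/150 = 67/150 - √79/35 ≈ 0.19272)
o(f) = -1
o(n)/J = -1/75940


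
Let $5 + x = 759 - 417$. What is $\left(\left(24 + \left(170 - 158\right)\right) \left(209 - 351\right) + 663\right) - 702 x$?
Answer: $-241023$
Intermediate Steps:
$x = 337$ ($x = -5 + \left(759 - 417\right) = -5 + 342 = 337$)
$\left(\left(24 + \left(170 - 158\right)\right) \left(209 - 351\right) + 663\right) - 702 x = \left(\left(24 + \left(170 - 158\right)\right) \left(209 - 351\right) + 663\right) - 236574 = \left(\left(24 + 12\right) \left(-142\right) + 663\right) - 236574 = \left(36 \left(-142\right) + 663\right) - 236574 = \left(-5112 + 663\right) - 236574 = -4449 - 236574 = -241023$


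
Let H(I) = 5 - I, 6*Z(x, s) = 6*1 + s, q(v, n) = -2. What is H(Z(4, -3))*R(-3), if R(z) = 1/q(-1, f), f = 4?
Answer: -9/4 ≈ -2.2500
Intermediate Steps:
Z(x, s) = 1 + s/6 (Z(x, s) = (6*1 + s)/6 = (6 + s)/6 = 1 + s/6)
R(z) = -½ (R(z) = 1/(-2) = -½)
H(Z(4, -3))*R(-3) = (5 - (1 + (⅙)*(-3)))*(-½) = (5 - (1 - ½))*(-½) = (5 - 1*½)*(-½) = (5 - ½)*(-½) = (9/2)*(-½) = -9/4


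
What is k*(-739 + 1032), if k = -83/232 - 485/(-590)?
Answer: 1862015/13688 ≈ 136.03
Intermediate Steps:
k = 6355/13688 (k = -83*1/232 - 485*(-1/590) = -83/232 + 97/118 = 6355/13688 ≈ 0.46428)
k*(-739 + 1032) = 6355*(-739 + 1032)/13688 = (6355/13688)*293 = 1862015/13688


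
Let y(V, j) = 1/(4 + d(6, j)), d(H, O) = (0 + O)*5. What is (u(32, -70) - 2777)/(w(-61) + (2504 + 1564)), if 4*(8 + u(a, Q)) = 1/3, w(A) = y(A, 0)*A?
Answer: -33419/48633 ≈ -0.68717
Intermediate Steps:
d(H, O) = 5*O (d(H, O) = O*5 = 5*O)
y(V, j) = 1/(4 + 5*j)
w(A) = A/4 (w(A) = A/(4 + 5*0) = A/(4 + 0) = A/4)
u(a, Q) = -95/12 (u(a, Q) = -8 + (¼)/3 = -8 + (¼)*(⅓) = -8 + 1/12 = -95/12)
(u(32, -70) - 2777)/(w(-61) + (2504 + 1564)) = (-95/12 - 2777)/((¼)*(-61) + (2504 + 1564)) = -33419/(12*(-61/4 + 4068)) = -33419/(12*16211/4) = -33419/12*4/16211 = -33419/48633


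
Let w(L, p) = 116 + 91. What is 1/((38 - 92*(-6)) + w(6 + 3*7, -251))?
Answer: 1/797 ≈ 0.0012547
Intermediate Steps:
w(L, p) = 207
1/((38 - 92*(-6)) + w(6 + 3*7, -251)) = 1/((38 - 92*(-6)) + 207) = 1/((38 + 552) + 207) = 1/(590 + 207) = 1/797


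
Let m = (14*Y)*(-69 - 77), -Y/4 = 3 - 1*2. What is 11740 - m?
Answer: 3564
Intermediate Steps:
Y = -4 (Y = -4*(3 - 1*2) = -4*(3 - 2) = -4*1 = -4)
m = 8176 (m = (14*(-4))*(-69 - 77) = -56*(-146) = 8176)
11740 - m = 11740 - 1*8176 = 11740 - 8176 = 3564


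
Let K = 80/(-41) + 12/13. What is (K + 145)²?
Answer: 5888567169/284089 ≈ 20728.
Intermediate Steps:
K = -548/533 (K = 80*(-1/41) + 12*(1/13) = -80/41 + 12/13 = -548/533 ≈ -1.0281)
(K + 145)² = (-548/533 + 145)² = (76737/533)² = 5888567169/284089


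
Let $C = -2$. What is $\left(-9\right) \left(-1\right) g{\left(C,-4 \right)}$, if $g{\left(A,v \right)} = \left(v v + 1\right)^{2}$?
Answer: $2601$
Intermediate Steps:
$g{\left(A,v \right)} = \left(1 + v^{2}\right)^{2}$ ($g{\left(A,v \right)} = \left(v^{2} + 1\right)^{2} = \left(1 + v^{2}\right)^{2}$)
$\left(-9\right) \left(-1\right) g{\left(C,-4 \right)} = \left(-9\right) \left(-1\right) \left(1 + \left(-4\right)^{2}\right)^{2} = 9 \left(1 + 16\right)^{2} = 9 \cdot 17^{2} = 9 \cdot 289 = 2601$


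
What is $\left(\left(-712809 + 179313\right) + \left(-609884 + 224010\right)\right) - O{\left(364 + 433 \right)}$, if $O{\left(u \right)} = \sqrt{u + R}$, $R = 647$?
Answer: $-919408$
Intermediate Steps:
$O{\left(u \right)} = \sqrt{647 + u}$ ($O{\left(u \right)} = \sqrt{u + 647} = \sqrt{647 + u}$)
$\left(\left(-712809 + 179313\right) + \left(-609884 + 224010\right)\right) - O{\left(364 + 433 \right)} = \left(\left(-712809 + 179313\right) + \left(-609884 + 224010\right)\right) - \sqrt{647 + \left(364 + 433\right)} = \left(-533496 - 385874\right) - \sqrt{647 + 797} = -919370 - \sqrt{1444} = -919370 - 38 = -919408$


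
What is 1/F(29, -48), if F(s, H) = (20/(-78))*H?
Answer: 13/160 ≈ 0.081250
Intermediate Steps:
F(s, H) = -10*H/39 (F(s, H) = (20*(-1/78))*H = -10*H/39)
1/F(29, -48) = 1/(-10/39*(-48)) = 1/(160/13) = 13/160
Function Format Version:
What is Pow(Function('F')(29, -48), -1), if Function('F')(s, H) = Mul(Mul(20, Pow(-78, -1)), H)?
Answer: Rational(13, 160) ≈ 0.081250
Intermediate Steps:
Function('F')(s, H) = Mul(Rational(-10, 39), H) (Function('F')(s, H) = Mul(Mul(20, Rational(-1, 78)), H) = Mul(Rational(-10, 39), H))
Pow(Function('F')(29, -48), -1) = Pow(Mul(Rational(-10, 39), -48), -1) = Pow(Rational(160, 13), -1) = Rational(13, 160)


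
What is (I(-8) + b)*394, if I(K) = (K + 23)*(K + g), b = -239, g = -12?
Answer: -212366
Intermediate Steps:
I(K) = (-12 + K)*(23 + K) (I(K) = (K + 23)*(K - 12) = (23 + K)*(-12 + K) = (-12 + K)*(23 + K))
(I(-8) + b)*394 = ((-276 + (-8)² + 11*(-8)) - 239)*394 = ((-276 + 64 - 88) - 239)*394 = (-300 - 239)*394 = -539*394 = -212366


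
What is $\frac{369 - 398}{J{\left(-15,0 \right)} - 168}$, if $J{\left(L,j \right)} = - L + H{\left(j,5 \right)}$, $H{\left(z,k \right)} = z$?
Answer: $\frac{29}{153} \approx 0.18954$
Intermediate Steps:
$J{\left(L,j \right)} = j - L$ ($J{\left(L,j \right)} = - L + j = j - L$)
$\frac{369 - 398}{J{\left(-15,0 \right)} - 168} = \frac{369 - 398}{\left(0 - -15\right) - 168} = - \frac{29}{\left(0 + 15\right) - 168} = - \frac{29}{15 - 168} = - \frac{29}{-153} = \left(-29\right) \left(- \frac{1}{153}\right) = \frac{29}{153}$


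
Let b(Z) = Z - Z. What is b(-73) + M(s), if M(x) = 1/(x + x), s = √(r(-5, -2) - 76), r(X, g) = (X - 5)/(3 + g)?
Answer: -I*√86/172 ≈ -0.053916*I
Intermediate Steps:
b(Z) = 0
r(X, g) = (-5 + X)/(3 + g)
s = I*√86 (s = √((-5 - 5)/(3 - 2) - 76) = √(-10/1 - 76) = √(1*(-10) - 76) = √(-10 - 76) = √(-86) = I*√86 ≈ 9.2736*I)
M(x) = 1/(2*x)
b(-73) + M(s) = 0 + 1/(2*((I*√86))) = 0 + (-I*√86/86)/2 = 0 - I*√86/172 = -I*√86/172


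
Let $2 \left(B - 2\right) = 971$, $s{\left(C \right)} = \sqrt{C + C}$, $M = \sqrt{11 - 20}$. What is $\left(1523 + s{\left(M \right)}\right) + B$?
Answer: $\frac{4021}{2} + \sqrt{6} \sqrt{i} \approx 2012.2 + 1.732 i$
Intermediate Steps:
$M = 3 i$ ($M = \sqrt{-9} = 3 i \approx 3.0 i$)
$s{\left(C \right)} = \sqrt{2} \sqrt{C}$ ($s{\left(C \right)} = \sqrt{2 C} = \sqrt{2} \sqrt{C}$)
$B = \frac{975}{2}$ ($B = 2 + \frac{1}{2} \cdot 971 = 2 + \frac{971}{2} = \frac{975}{2} \approx 487.5$)
$\left(1523 + s{\left(M \right)}\right) + B = \left(1523 + \sqrt{2} \sqrt{3 i}\right) + \frac{975}{2} = \left(1523 + \sqrt{2} \sqrt{3} \sqrt{i}\right) + \frac{975}{2} = \left(1523 + \sqrt{6} \sqrt{i}\right) + \frac{975}{2} = \frac{4021}{2} + \sqrt{6} \sqrt{i}$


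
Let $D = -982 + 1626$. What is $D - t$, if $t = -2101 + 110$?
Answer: $2635$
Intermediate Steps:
$D = 644$
$t = -1991$
$D - t = 644 - -1991 = 644 + 1991 = 2635$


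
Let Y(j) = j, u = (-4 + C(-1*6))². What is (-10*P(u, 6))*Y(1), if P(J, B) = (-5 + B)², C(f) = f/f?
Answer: -10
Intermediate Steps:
C(f) = 1
u = 9 (u = (-4 + 1)² = (-3)² = 9)
(-10*P(u, 6))*Y(1) = -10*(-5 + 6)²*1 = -10*1²*1 = -10*1*1 = -10*1 = -10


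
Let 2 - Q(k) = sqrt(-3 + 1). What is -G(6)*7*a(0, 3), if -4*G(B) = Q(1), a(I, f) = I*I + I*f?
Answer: 0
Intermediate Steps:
a(I, f) = I**2 + I*f
Q(k) = 2 - I*sqrt(2) (Q(k) = 2 - sqrt(-3 + 1) = 2 - sqrt(-2) = 2 - I*sqrt(2))
G(B) = -1/2 + I*sqrt(2)/4 (G(B) = -(2 - I*sqrt(2))/4 = -1/2 + I*sqrt(2)/4)
-G(6)*7*a(0, 3) = -(-1/2 + I*sqrt(2)/4)*7*0*(0 + 3) = -(-7/2 + 7*I*sqrt(2)/4)*0*3 = -(-7/2 + 7*I*sqrt(2)/4)*0 = -1*0 = 0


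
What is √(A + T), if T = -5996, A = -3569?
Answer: I*√9565 ≈ 97.801*I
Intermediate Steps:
√(A + T) = √(-3569 - 5996) = √(-9565) = I*√9565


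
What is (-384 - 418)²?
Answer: 643204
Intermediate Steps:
(-384 - 418)² = (-802)² = 643204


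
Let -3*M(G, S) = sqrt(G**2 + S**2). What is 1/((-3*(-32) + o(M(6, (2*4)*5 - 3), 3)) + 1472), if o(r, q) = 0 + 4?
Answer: 1/1572 ≈ 0.00063613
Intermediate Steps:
M(G, S) = -sqrt(G**2 + S**2)/3
o(r, q) = 4
1/((-3*(-32) + o(M(6, (2*4)*5 - 3), 3)) + 1472) = 1/((-3*(-32) + 4) + 1472) = 1/((96 + 4) + 1472) = 1/(100 + 1472) = 1/1572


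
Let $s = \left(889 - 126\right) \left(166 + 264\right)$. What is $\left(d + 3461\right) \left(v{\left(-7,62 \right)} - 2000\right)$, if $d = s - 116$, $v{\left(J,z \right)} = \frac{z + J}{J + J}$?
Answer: $- \frac{9298408925}{14} \approx -6.6417 \cdot 10^{8}$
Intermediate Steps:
$v{\left(J,z \right)} = \frac{J + z}{2 J}$
$s = 328090$ ($s = \left(889 - 126\right) 430 = 763 \cdot 430 = 328090$)
$d = 327974$ ($d = 328090 - 116 = 327974$)
$\left(d + 3461\right) \left(v{\left(-7,62 \right)} - 2000\right) = \left(327974 + 3461\right) \left(\frac{-7 + 62}{2 \left(-7\right)} - 2000\right) = 331435 \left(\frac{1}{2} \left(- \frac{1}{7}\right) 55 - 2000\right) = 331435 \left(- \frac{55}{14} - 2000\right) = 331435 \left(- \frac{28055}{14}\right) = - \frac{9298408925}{14}$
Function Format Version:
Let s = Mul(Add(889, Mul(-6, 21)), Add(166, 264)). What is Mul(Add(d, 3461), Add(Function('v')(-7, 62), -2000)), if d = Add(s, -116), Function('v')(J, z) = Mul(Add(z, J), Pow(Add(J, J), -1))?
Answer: Rational(-9298408925, 14) ≈ -6.6417e+8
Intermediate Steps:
Function('v')(J, z) = Mul(Rational(1, 2), Pow(J, -1), Add(J, z)) (Function('v')(J, z) = Mul(Add(J, z), Pow(Mul(2, J), -1)) = Mul(Add(J, z), Mul(Rational(1, 2), Pow(J, -1))) = Mul(Rational(1, 2), Pow(J, -1), Add(J, z)))
s = 328090 (s = Mul(Add(889, -126), 430) = Mul(763, 430) = 328090)
d = 327974 (d = Add(328090, -116) = 327974)
Mul(Add(d, 3461), Add(Function('v')(-7, 62), -2000)) = Mul(Add(327974, 3461), Add(Mul(Rational(1, 2), Pow(-7, -1), Add(-7, 62)), -2000)) = Mul(331435, Add(Mul(Rational(1, 2), Rational(-1, 7), 55), -2000)) = Mul(331435, Add(Rational(-55, 14), -2000)) = Mul(331435, Rational(-28055, 14)) = Rational(-9298408925, 14)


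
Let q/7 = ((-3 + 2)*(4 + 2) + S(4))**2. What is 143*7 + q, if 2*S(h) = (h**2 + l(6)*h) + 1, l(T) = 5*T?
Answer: 113379/4 ≈ 28345.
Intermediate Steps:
S(h) = 1/2 + h**2/2 + 15*h (S(h) = ((h**2 + (5*6)*h) + 1)/2 = ((h**2 + 30*h) + 1)/2 = (1 + h**2 + 30*h)/2 = 1/2 + h**2/2 + 15*h)
q = 109375/4 (q = 7*((-3 + 2)*(4 + 2) + (1/2 + (1/2)*4**2 + 15*4))**2 = 7*(-1*6 + (1/2 + (1/2)*16 + 60))**2 = 7*(-6 + (1/2 + 8 + 60))**2 = 7*(-6 + 137/2)**2 = 7*(125/2)**2 = 7*(15625/4) = 109375/4 ≈ 27344.)
143*7 + q = 143*7 + 109375/4 = 1001 + 109375/4 = 113379/4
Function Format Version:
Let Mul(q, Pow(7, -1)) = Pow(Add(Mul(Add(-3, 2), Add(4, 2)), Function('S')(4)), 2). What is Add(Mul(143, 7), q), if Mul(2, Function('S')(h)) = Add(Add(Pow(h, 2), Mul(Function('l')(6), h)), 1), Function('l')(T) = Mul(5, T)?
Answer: Rational(113379, 4) ≈ 28345.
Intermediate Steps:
Function('S')(h) = Add(Rational(1, 2), Mul(Rational(1, 2), Pow(h, 2)), Mul(15, h)) (Function('S')(h) = Mul(Rational(1, 2), Add(Add(Pow(h, 2), Mul(Mul(5, 6), h)), 1)) = Mul(Rational(1, 2), Add(Add(Pow(h, 2), Mul(30, h)), 1)) = Mul(Rational(1, 2), Add(1, Pow(h, 2), Mul(30, h))) = Add(Rational(1, 2), Mul(Rational(1, 2), Pow(h, 2)), Mul(15, h)))
q = Rational(109375, 4) (q = Mul(7, Pow(Add(Mul(Add(-3, 2), Add(4, 2)), Add(Rational(1, 2), Mul(Rational(1, 2), Pow(4, 2)), Mul(15, 4))), 2)) = Mul(7, Pow(Add(Mul(-1, 6), Add(Rational(1, 2), Mul(Rational(1, 2), 16), 60)), 2)) = Mul(7, Pow(Add(-6, Add(Rational(1, 2), 8, 60)), 2)) = Mul(7, Pow(Add(-6, Rational(137, 2)), 2)) = Mul(7, Pow(Rational(125, 2), 2)) = Mul(7, Rational(15625, 4)) = Rational(109375, 4) ≈ 27344.)
Add(Mul(143, 7), q) = Add(Mul(143, 7), Rational(109375, 4)) = Add(1001, Rational(109375, 4)) = Rational(113379, 4)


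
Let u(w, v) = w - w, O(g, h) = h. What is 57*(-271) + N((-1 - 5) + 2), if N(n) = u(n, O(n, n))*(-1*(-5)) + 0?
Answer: -15447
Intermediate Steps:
u(w, v) = 0
N(n) = 0 (N(n) = 0*(-1*(-5)) + 0 = 0*5 + 0 = 0 + 0 = 0)
57*(-271) + N((-1 - 5) + 2) = 57*(-271) + 0 = -15447 + 0 = -15447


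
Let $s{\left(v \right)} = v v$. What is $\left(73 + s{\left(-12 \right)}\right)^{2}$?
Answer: $47089$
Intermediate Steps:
$s{\left(v \right)} = v^{2}$
$\left(73 + s{\left(-12 \right)}\right)^{2} = \left(73 + \left(-12\right)^{2}\right)^{2} = \left(73 + 144\right)^{2} = 217^{2} = 47089$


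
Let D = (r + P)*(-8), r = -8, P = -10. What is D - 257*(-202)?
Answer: 52058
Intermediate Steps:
D = 144 (D = (-8 - 10)*(-8) = -18*(-8) = 144)
D - 257*(-202) = 144 - 257*(-202) = 144 + 51914 = 52058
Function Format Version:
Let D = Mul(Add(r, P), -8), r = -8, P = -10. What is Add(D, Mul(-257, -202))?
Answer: 52058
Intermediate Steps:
D = 144 (D = Mul(Add(-8, -10), -8) = Mul(-18, -8) = 144)
Add(D, Mul(-257, -202)) = Add(144, Mul(-257, -202)) = Add(144, 51914) = 52058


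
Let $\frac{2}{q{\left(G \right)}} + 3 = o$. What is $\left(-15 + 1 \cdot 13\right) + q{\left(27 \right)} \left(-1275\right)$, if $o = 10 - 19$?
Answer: $\frac{421}{2} \approx 210.5$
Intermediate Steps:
$o = -9$ ($o = 10 - 19 = -9$)
$q{\left(G \right)} = - \frac{1}{6}$ ($q{\left(G \right)} = \frac{2}{-3 - 9} = \frac{2}{-12} = 2 \left(- \frac{1}{12}\right) = - \frac{1}{6}$)
$\left(-15 + 1 \cdot 13\right) + q{\left(27 \right)} \left(-1275\right) = \left(-15 + 1 \cdot 13\right) - - \frac{425}{2} = \left(-15 + 13\right) + \frac{425}{2} = -2 + \frac{425}{2} = \frac{421}{2}$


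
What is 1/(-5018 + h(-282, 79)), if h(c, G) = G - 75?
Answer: -1/5014 ≈ -0.00019944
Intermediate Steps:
h(c, G) = -75 + G
1/(-5018 + h(-282, 79)) = 1/(-5018 + (-75 + 79)) = 1/(-5018 + 4) = 1/(-5014) = -1/5014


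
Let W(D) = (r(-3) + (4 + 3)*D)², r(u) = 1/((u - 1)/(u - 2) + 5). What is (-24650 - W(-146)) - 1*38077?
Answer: -930868096/841 ≈ -1.1069e+6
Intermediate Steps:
r(u) = 1/(5 + (-1 + u)/(-2 + u)) (r(u) = 1/((-1 + u)/(-2 + u) + 5) = 1/(5 + (-1 + u)/(-2 + u)))
W(D) = (5/29 + 7*D)² (W(D) = ((-2 - 3)/(-11 + 6*(-3)) + (4 + 3)*D)² = (-5/(-11 - 18) + 7*D)² = (-5/(-29) + 7*D)² = (-1/29*(-5) + 7*D)² = (5/29 + 7*D)²)
(-24650 - W(-146)) - 1*38077 = (-24650 - (5 + 203*(-146))²/841) - 1*38077 = (-24650 - (5 - 29638)²/841) - 38077 = (-24650 - (-29633)²/841) - 38077 = (-24650 - 878114689/841) - 38077 = -898845339/841 - 38077 = -930868096/841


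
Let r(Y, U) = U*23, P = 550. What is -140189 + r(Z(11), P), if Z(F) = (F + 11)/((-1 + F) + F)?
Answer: -127539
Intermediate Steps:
Z(F) = (11 + F)/(-1 + 2*F)
r(Y, U) = 23*U
-140189 + r(Z(11), P) = -140189 + 23*550 = -140189 + 12650 = -127539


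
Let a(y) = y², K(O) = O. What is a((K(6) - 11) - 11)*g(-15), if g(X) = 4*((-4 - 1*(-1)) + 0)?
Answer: -3072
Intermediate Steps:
g(X) = -12 (g(X) = 4*((-4 + 1) + 0) = 4*(-3 + 0) = 4*(-3) = -12)
a((K(6) - 11) - 11)*g(-15) = ((6 - 11) - 11)²*(-12) = (-5 - 11)²*(-12) = (-16)²*(-12) = 256*(-12) = -3072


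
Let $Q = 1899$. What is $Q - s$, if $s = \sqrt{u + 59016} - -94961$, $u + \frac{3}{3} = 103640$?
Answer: $-93062 - \sqrt{162655} \approx -93465.0$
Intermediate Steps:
$u = 103639$ ($u = -1 + 103640 = 103639$)
$s = 94961 + \sqrt{162655}$ ($s = \sqrt{103639 + 59016} - -94961 = \sqrt{162655} + 94961 = 94961 + \sqrt{162655} \approx 95364.0$)
$Q - s = 1899 - \left(94961 + \sqrt{162655}\right) = -93062 - \sqrt{162655}$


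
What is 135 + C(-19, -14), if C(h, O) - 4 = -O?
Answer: 153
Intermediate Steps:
C(h, O) = 4 - O
135 + C(-19, -14) = 135 + (4 - 1*(-14)) = 135 + (4 + 14) = 135 + 18 = 153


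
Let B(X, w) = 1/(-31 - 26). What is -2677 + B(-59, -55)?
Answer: -152590/57 ≈ -2677.0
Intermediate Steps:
B(X, w) = -1/57 (B(X, w) = 1/(-57) = -1/57)
-2677 + B(-59, -55) = -2677 - 1/57 = -152590/57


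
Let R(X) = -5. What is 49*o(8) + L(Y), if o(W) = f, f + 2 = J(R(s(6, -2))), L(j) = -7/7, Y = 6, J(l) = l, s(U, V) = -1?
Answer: -344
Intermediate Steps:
L(j) = -1 (L(j) = -7*⅐ = -1)
f = -7 (f = -2 - 5 = -7)
o(W) = -7
49*o(8) + L(Y) = 49*(-7) - 1 = -343 - 1 = -344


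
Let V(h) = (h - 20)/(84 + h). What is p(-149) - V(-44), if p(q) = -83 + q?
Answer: -1152/5 ≈ -230.40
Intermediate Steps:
V(h) = (-20 + h)/(84 + h)
p(-149) - V(-44) = (-83 - 149) - (-20 - 44)/(84 - 44) = -232 - (-64)/40 = -232 - 1*(-8/5) = -232 + 8/5 = -1152/5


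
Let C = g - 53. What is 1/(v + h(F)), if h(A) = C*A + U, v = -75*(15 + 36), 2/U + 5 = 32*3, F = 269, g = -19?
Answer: -91/2110561 ≈ -4.3117e-5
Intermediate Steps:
U = 2/91 (U = 2/(-5 + 32*3) = 2/(-5 + 96) = 2/91 ≈ 0.021978)
C = -72 (C = -19 - 53 = -72)
v = -3825 (v = -75*51 = -3825)
h(A) = 2/91 - 72*A (h(A) = -72*A + 2/91 = 2/91 - 72*A)
1/(v + h(F)) = 1/(-3825 + (2/91 - 72*269)) = 1/(-3825 + (2/91 - 19368)) = 1/(-3825 - 1762486/91) = 1/(-2110561/91) = -91/2110561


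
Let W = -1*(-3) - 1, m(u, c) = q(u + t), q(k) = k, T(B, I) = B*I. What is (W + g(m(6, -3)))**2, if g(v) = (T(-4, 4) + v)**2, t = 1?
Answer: 6889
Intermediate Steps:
m(u, c) = 1 + u (m(u, c) = u + 1 = 1 + u)
W = 2 (W = 3 - 1 = 2)
g(v) = (-16 + v)**2 (g(v) = (-4*4 + v)**2 = (-16 + v)**2)
(W + g(m(6, -3)))**2 = (2 + (-16 + (1 + 6))**2)**2 = (2 + (-16 + 7)**2)**2 = (2 + (-9)**2)**2 = (2 + 81)**2 = 83**2 = 6889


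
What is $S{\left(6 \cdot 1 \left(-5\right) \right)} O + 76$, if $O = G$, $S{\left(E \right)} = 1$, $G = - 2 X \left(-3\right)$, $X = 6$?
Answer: $112$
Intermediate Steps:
$G = 36$ ($G = \left(-2\right) 6 \left(-3\right) = \left(-12\right) \left(-3\right) = 36$)
$O = 36$
$S{\left(6 \cdot 1 \left(-5\right) \right)} O + 76 = 1 \cdot 36 + 76 = 36 + 76 = 112$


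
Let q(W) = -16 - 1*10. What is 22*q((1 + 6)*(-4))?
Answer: -572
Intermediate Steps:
q(W) = -26 (q(W) = -16 - 10 = -26)
22*q((1 + 6)*(-4)) = 22*(-26) = -572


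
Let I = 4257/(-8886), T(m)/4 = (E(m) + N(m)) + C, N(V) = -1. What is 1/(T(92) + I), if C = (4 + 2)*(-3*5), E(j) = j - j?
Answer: -2962/1079587 ≈ -0.0027436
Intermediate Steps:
E(j) = 0
C = -90 (C = 6*(-15) = -90)
T(m) = -364 (T(m) = 4*((0 - 1) - 90) = 4*(-1 - 90) = 4*(-91) = -364)
I = -1419/2962 (I = 4257*(-1/8886) = -1419/2962 ≈ -0.47907)
1/(T(92) + I) = 1/(-364 - 1419/2962) = 1/(-1079587/2962) = -2962/1079587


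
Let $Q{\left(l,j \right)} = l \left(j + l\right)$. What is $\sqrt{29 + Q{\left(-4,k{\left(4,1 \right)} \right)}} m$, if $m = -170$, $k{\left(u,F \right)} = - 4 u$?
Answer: $- 170 \sqrt{109} \approx -1774.9$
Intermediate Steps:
$\sqrt{29 + Q{\left(-4,k{\left(4,1 \right)} \right)}} m = \sqrt{29 - 4 \left(\left(-4\right) 4 - 4\right)} \left(-170\right) = \sqrt{29 - 4 \left(-16 - 4\right)} \left(-170\right) = \sqrt{29 - -80} \left(-170\right) = \sqrt{29 + 80} \left(-170\right) = \sqrt{109} \left(-170\right) = - 170 \sqrt{109}$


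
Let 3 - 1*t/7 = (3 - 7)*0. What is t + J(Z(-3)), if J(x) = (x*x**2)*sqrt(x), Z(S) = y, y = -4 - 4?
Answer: 21 - 1024*I*sqrt(2) ≈ 21.0 - 1448.2*I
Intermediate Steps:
y = -8
Z(S) = -8
t = 21 (t = 21 - 7*(3 - 7)*0 = 21 - (-28)*0 = 21 - 7*0 = 21 + 0 = 21)
J(x) = x**(7/2) (J(x) = x**3*sqrt(x) = x**(7/2))
t + J(Z(-3)) = 21 + (-8)**(7/2) = 21 - 1024*I*sqrt(2)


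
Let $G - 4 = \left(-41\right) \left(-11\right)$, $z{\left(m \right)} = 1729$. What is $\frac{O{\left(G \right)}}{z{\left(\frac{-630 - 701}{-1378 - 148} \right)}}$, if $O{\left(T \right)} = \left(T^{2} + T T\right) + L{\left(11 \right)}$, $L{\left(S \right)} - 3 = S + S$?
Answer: $\frac{414075}{1729} \approx 239.49$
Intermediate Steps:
$G = 455$ ($G = 4 - -451 = 4 + 451 = 455$)
$L{\left(S \right)} = 3 + 2 S$ ($L{\left(S \right)} = 3 + \left(S + S\right) = 3 + 2 S$)
$O{\left(T \right)} = 25 + 2 T^{2}$ ($O{\left(T \right)} = \left(T^{2} + T T\right) + \left(3 + 2 \cdot 11\right) = \left(T^{2} + T^{2}\right) + \left(3 + 22\right) = 2 T^{2} + 25 = 25 + 2 T^{2}$)
$\frac{O{\left(G \right)}}{z{\left(\frac{-630 - 701}{-1378 - 148} \right)}} = \frac{25 + 2 \cdot 455^{2}}{1729} = \left(25 + 2 \cdot 207025\right) \frac{1}{1729} = \left(25 + 414050\right) \frac{1}{1729} = 414075 \cdot \frac{1}{1729} = \frac{414075}{1729}$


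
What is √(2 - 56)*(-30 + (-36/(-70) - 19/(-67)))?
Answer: -205437*I*√6/2345 ≈ -214.59*I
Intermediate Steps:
√(2 - 56)*(-30 + (-36/(-70) - 19/(-67))) = √(-54)*(-30 + (-36*(-1/70) - 19*(-1/67))) = (3*I*√6)*(-30 + (18/35 + 19/67)) = (3*I*√6)*(-30 + 1871/2345) = (3*I*√6)*(-68479/2345) = -205437*I*√6/2345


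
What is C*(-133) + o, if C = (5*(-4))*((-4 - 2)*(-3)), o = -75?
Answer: 47805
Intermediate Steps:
C = -360 (C = -(-120)*(-3) = -20*18 = -360)
C*(-133) + o = -360*(-133) - 75 = 47880 - 75 = 47805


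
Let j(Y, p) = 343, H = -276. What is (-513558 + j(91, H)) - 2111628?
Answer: -2624843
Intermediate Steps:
(-513558 + j(91, H)) - 2111628 = (-513558 + 343) - 2111628 = -513215 - 2111628 = -2624843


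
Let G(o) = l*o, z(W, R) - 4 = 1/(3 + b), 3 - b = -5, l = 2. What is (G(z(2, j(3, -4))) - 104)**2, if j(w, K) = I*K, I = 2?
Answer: 1110916/121 ≈ 9181.1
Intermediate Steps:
b = 8 (b = 3 - 1*(-5) = 3 + 5 = 8)
j(w, K) = 2*K
z(W, R) = 45/11 (z(W, R) = 4 + 1/(3 + 8) = 4 + 1/11 = 45/11)
G(o) = 2*o
(G(z(2, j(3, -4))) - 104)**2 = (2*(45/11) - 104)**2 = (90/11 - 104)**2 = (-1054/11)**2 = 1110916/121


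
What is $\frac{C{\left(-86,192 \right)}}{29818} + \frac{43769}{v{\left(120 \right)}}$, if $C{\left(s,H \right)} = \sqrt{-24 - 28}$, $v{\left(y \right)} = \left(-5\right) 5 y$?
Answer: $- \frac{43769}{3000} + \frac{i \sqrt{13}}{14909} \approx -14.59 + 0.00024184 i$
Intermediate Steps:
$v{\left(y \right)} = - 25 y$
$C{\left(s,H \right)} = 2 i \sqrt{13}$ ($C{\left(s,H \right)} = \sqrt{-52} = 2 i \sqrt{13}$)
$\frac{C{\left(-86,192 \right)}}{29818} + \frac{43769}{v{\left(120 \right)}} = \frac{2 i \sqrt{13}}{29818} + \frac{43769}{\left(-25\right) 120} = 2 i \sqrt{13} \cdot \frac{1}{29818} + \frac{43769}{-3000} = \frac{i \sqrt{13}}{14909} + 43769 \left(- \frac{1}{3000}\right) = \frac{i \sqrt{13}}{14909} - \frac{43769}{3000} = - \frac{43769}{3000} + \frac{i \sqrt{13}}{14909}$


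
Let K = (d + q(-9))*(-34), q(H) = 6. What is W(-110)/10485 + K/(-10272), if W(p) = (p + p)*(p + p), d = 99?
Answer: 17819875/3590064 ≈ 4.9637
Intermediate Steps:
W(p) = 4*p**2 (W(p) = (2*p)*(2*p) = 4*p**2)
K = -3570 (K = (99 + 6)*(-34) = 105*(-34) = -3570)
W(-110)/10485 + K/(-10272) = (4*(-110)**2)/10485 - 3570/(-10272) = (4*12100)*(1/10485) - 3570*(-1/10272) = 48400*(1/10485) + 595/1712 = 9680/2097 + 595/1712 = 17819875/3590064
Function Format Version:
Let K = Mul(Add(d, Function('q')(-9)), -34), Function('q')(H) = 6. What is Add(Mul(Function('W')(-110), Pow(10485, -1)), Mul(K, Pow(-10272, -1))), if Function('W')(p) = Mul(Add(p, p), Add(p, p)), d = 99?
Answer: Rational(17819875, 3590064) ≈ 4.9637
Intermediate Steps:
Function('W')(p) = Mul(4, Pow(p, 2)) (Function('W')(p) = Mul(Mul(2, p), Mul(2, p)) = Mul(4, Pow(p, 2)))
K = -3570 (K = Mul(Add(99, 6), -34) = Mul(105, -34) = -3570)
Add(Mul(Function('W')(-110), Pow(10485, -1)), Mul(K, Pow(-10272, -1))) = Add(Mul(Mul(4, Pow(-110, 2)), Pow(10485, -1)), Mul(-3570, Pow(-10272, -1))) = Add(Mul(Mul(4, 12100), Rational(1, 10485)), Mul(-3570, Rational(-1, 10272))) = Add(Mul(48400, Rational(1, 10485)), Rational(595, 1712)) = Add(Rational(9680, 2097), Rational(595, 1712)) = Rational(17819875, 3590064)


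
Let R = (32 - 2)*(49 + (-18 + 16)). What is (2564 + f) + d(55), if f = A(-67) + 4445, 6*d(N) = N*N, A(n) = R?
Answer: 53539/6 ≈ 8923.2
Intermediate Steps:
R = 1410 (R = 30*(49 - 2) = 30*47 = 1410)
A(n) = 1410
d(N) = N²/6 (d(N) = (N*N)/6 = N²/6)
f = 5855 (f = 1410 + 4445 = 5855)
(2564 + f) + d(55) = (2564 + 5855) + (⅙)*55² = 8419 + (⅙)*3025 = 8419 + 3025/6 = 53539/6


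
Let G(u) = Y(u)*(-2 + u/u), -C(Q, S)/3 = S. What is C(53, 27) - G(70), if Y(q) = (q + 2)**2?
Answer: 5103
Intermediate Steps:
Y(q) = (2 + q)**2
C(Q, S) = -3*S
G(u) = -(2 + u)**2 (G(u) = (2 + u)**2*(-2 + u/u) = (2 + u)**2*(-2 + 1) = (2 + u)**2*(-1) = -(2 + u)**2)
C(53, 27) - G(70) = -3*27 - (-1)*(2 + 70)**2 = -81 - (-1)*72**2 = -81 - (-1)*5184 = -81 - 1*(-5184) = -81 + 5184 = 5103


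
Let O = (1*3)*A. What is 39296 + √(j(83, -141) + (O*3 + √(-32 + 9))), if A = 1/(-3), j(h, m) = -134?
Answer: 39296 + √(-137 + I*√23) ≈ 39296.0 + 11.706*I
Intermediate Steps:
A = -⅓ ≈ -0.33333
O = -1 (O = (1*3)*(-⅓) = 3*(-⅓) = -1)
39296 + √(j(83, -141) + (O*3 + √(-32 + 9))) = 39296 + √(-134 + (-1*3 + √(-32 + 9))) = 39296 + √(-134 + (-3 + √(-23))) = 39296 + √(-134 + (-3 + I*√23)) = 39296 + √(-137 + I*√23)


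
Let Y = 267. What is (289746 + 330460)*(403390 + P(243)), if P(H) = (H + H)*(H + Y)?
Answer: 403909157500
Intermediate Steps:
P(H) = 2*H*(267 + H) (P(H) = (H + H)*(H + 267) = (2*H)*(267 + H) = 2*H*(267 + H))
(289746 + 330460)*(403390 + P(243)) = (289746 + 330460)*(403390 + 2*243*(267 + 243)) = 620206*(403390 + 2*243*510) = 620206*(403390 + 247860) = 620206*651250 = 403909157500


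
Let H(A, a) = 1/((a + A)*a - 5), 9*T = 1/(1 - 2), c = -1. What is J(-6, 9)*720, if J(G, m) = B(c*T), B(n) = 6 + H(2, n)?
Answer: 804600/193 ≈ 4168.9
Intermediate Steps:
T = -⅑ (T = 1/(9*(1 - 2)) = (⅑)/(-1) = (⅑)*(-1) = -⅑ ≈ -0.11111)
H(A, a) = 1/(-5 + a*(A + a)) (H(A, a) = 1/((A + a)*a - 5) = 1/(a*(A + a) - 5) = 1/(-5 + a*(A + a)))
B(n) = 6 + 1/(-5 + n² + 2*n)
J(G, m) = 2235/386 (J(G, m) = (-29 + 6*(-1*(-⅑))² + 12*(-1*(-⅑)))/(-5 + (-1*(-⅑))² + 2*(-1*(-⅑))) = (-29 + 6*(⅑)² + 12*(⅑))/(-5 + (⅑)² + 2*(⅑)) = (-29 + 6*(1/81) + 4/3)/(-5 + 1/81 + 2/9) = (-29 + 2/27 + 4/3)/(-386/81) = -81/386*(-745/27) = 2235/386)
J(-6, 9)*720 = (2235/386)*720 = 804600/193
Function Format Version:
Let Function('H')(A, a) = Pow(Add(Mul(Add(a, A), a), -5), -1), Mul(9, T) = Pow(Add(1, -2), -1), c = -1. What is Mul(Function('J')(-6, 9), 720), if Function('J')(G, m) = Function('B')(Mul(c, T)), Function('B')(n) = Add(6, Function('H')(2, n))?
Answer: Rational(804600, 193) ≈ 4168.9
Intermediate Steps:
T = Rational(-1, 9) (T = Mul(Rational(1, 9), Pow(Add(1, -2), -1)) = Mul(Rational(1, 9), Pow(-1, -1)) = Mul(Rational(1, 9), -1) = Rational(-1, 9) ≈ -0.11111)
Function('H')(A, a) = Pow(Add(-5, Mul(a, Add(A, a))), -1) (Function('H')(A, a) = Pow(Add(Mul(Add(A, a), a), -5), -1) = Pow(Add(Mul(a, Add(A, a)), -5), -1) = Pow(Add(-5, Mul(a, Add(A, a))), -1))
Function('B')(n) = Add(6, Pow(Add(-5, Pow(n, 2), Mul(2, n)), -1))
Function('J')(G, m) = Rational(2235, 386) (Function('J')(G, m) = Mul(Pow(Add(-5, Pow(Mul(-1, Rational(-1, 9)), 2), Mul(2, Mul(-1, Rational(-1, 9)))), -1), Add(-29, Mul(6, Pow(Mul(-1, Rational(-1, 9)), 2)), Mul(12, Mul(-1, Rational(-1, 9))))) = Mul(Pow(Add(-5, Pow(Rational(1, 9), 2), Mul(2, Rational(1, 9))), -1), Add(-29, Mul(6, Pow(Rational(1, 9), 2)), Mul(12, Rational(1, 9)))) = Mul(Pow(Add(-5, Rational(1, 81), Rational(2, 9)), -1), Add(-29, Mul(6, Rational(1, 81)), Rational(4, 3))) = Mul(Pow(Rational(-386, 81), -1), Add(-29, Rational(2, 27), Rational(4, 3))) = Mul(Rational(-81, 386), Rational(-745, 27)) = Rational(2235, 386))
Mul(Function('J')(-6, 9), 720) = Mul(Rational(2235, 386), 720) = Rational(804600, 193)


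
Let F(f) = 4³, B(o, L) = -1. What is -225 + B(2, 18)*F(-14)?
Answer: -289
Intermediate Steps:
F(f) = 64
-225 + B(2, 18)*F(-14) = -225 - 1*64 = -225 - 64 = -289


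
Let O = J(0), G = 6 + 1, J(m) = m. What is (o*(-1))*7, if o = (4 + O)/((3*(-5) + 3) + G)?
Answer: 28/5 ≈ 5.6000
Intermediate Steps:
G = 7
O = 0
o = -⅘ (o = (4 + 0)/((3*(-5) + 3) + 7) = 4/((-15 + 3) + 7) = 4/(-12 + 7) = 4/(-5) = 4*(-⅕) = -⅘ ≈ -0.80000)
(o*(-1))*7 = -⅘*(-1)*7 = (⅘)*7 = 28/5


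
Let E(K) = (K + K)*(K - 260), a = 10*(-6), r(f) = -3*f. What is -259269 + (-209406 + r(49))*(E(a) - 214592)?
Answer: 36921302907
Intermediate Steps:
a = -60
E(K) = 2*K*(-260 + K) (E(K) = (2*K)*(-260 + K) = 2*K*(-260 + K))
-259269 + (-209406 + r(49))*(E(a) - 214592) = -259269 + (-209406 - 3*49)*(2*(-60)*(-260 - 60) - 214592) = -259269 + (-209406 - 147)*(2*(-60)*(-320) - 214592) = -259269 - 209553*(38400 - 214592) = -259269 - 209553*(-176192) = -259269 + 36921562176 = 36921302907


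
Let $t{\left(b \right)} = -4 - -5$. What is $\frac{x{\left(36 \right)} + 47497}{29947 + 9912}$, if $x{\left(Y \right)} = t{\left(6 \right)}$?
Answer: $\frac{47498}{39859} \approx 1.1917$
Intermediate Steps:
$t{\left(b \right)} = 1$ ($t{\left(b \right)} = -4 + 5 = 1$)
$x{\left(Y \right)} = 1$
$\frac{x{\left(36 \right)} + 47497}{29947 + 9912} = \frac{1 + 47497}{29947 + 9912} = \frac{47498}{39859}$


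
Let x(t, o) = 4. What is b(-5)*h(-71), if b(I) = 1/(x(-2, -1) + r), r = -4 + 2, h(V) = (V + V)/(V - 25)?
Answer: 71/96 ≈ 0.73958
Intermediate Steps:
h(V) = 2*V/(-25 + V) (h(V) = (2*V)/(-25 + V) = 2*V/(-25 + V))
r = -2
b(I) = ½ (b(I) = 1/(4 - 2) = 1/2 = ½)
b(-5)*h(-71) = (2*(-71)/(-25 - 71))/2 = (2*(-71)/(-96))/2 = (2*(-71)*(-1/96))/2 = (½)*(71/48) = 71/96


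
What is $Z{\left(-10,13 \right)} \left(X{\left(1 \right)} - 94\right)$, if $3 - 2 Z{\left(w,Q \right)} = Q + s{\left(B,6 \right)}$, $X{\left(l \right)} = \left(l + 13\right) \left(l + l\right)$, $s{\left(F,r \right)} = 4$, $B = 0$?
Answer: $462$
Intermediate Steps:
$X{\left(l \right)} = 2 l \left(13 + l\right)$ ($X{\left(l \right)} = \left(13 + l\right) 2 l = 2 l \left(13 + l\right)$)
$Z{\left(w,Q \right)} = - \frac{1}{2} - \frac{Q}{2}$ ($Z{\left(w,Q \right)} = \frac{3}{2} - \frac{Q + 4}{2} = \frac{3}{2} - \frac{4 + Q}{2} = \frac{3}{2} - \left(2 + \frac{Q}{2}\right) = - \frac{1}{2} - \frac{Q}{2}$)
$Z{\left(-10,13 \right)} \left(X{\left(1 \right)} - 94\right) = \left(- \frac{1}{2} - \frac{13}{2}\right) \left(2 \cdot 1 \left(13 + 1\right) - 94\right) = \left(- \frac{1}{2} - \frac{13}{2}\right) \left(2 \cdot 1 \cdot 14 - 94\right) = - 7 \left(28 - 94\right) = \left(-7\right) \left(-66\right) = 462$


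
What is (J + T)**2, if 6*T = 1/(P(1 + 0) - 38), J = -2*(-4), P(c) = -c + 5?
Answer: 2660161/41616 ≈ 63.922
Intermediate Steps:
P(c) = 5 - c
J = 8
T = -1/204 (T = 1/(6*((5 - (1 + 0)) - 38)) = 1/(6*((5 - 1*1) - 38)) = 1/(6*((5 - 1) - 38)) = 1/(6*(4 - 38)) = (1/6)/(-34) = (1/6)*(-1/34) = -1/204 ≈ -0.0049020)
(J + T)**2 = (8 - 1/204)**2 = (1631/204)**2 = 2660161/41616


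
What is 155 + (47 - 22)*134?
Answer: 3505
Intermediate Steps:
155 + (47 - 22)*134 = 155 + 25*134 = 155 + 3350 = 3505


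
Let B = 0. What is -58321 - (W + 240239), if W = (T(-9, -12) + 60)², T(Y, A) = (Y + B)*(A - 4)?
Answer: -340176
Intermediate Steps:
T(Y, A) = Y*(-4 + A) (T(Y, A) = (Y + 0)*(A - 4) = Y*(-4 + A))
W = 41616 (W = (-9*(-4 - 12) + 60)² = (-9*(-16) + 60)² = (144 + 60)² = 204² = 41616)
-58321 - (W + 240239) = -58321 - (41616 + 240239) = -58321 - 1*281855 = -58321 - 281855 = -340176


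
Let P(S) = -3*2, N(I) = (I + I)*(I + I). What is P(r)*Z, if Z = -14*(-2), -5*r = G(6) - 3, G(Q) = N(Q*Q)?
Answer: -168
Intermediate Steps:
N(I) = 4*I² (N(I) = (2*I)*(2*I) = 4*I²)
G(Q) = 4*Q⁴ (G(Q) = 4*(Q*Q)² = 4*(Q²)² = 4*Q⁴)
r = -5181/5 (r = -(4*6⁴ - 3)/5 = -(4*1296 - 3)/5 = -(5184 - 3)/5 = -⅕*5181 = -5181/5 ≈ -1036.2)
Z = 28
P(S) = -6
P(r)*Z = -6*28 = -168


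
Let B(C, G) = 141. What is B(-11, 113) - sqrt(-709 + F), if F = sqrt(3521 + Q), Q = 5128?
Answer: 141 - 2*I*sqrt(154) ≈ 141.0 - 24.819*I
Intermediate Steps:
F = 93 (F = sqrt(3521 + 5128) = sqrt(8649) = 93)
B(-11, 113) - sqrt(-709 + F) = 141 - sqrt(-709 + 93) = 141 - sqrt(-616) = 141 - 2*I*sqrt(154)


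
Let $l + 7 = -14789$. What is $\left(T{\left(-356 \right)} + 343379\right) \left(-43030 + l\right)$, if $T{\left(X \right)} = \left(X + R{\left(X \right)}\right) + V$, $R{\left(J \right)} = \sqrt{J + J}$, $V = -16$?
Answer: $-19834722782 - 115652 i \sqrt{178} \approx -1.9835 \cdot 10^{10} - 1.543 \cdot 10^{6} i$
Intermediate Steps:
$R{\left(J \right)} = \sqrt{2} \sqrt{J}$ ($R{\left(J \right)} = \sqrt{2 J} = \sqrt{2} \sqrt{J}$)
$l = -14796$ ($l = -7 - 14789 = -14796$)
$T{\left(X \right)} = -16 + X + \sqrt{2} \sqrt{X}$ ($T{\left(X \right)} = \left(X + \sqrt{2} \sqrt{X}\right) - 16 = -16 + X + \sqrt{2} \sqrt{X}$)
$\left(T{\left(-356 \right)} + 343379\right) \left(-43030 + l\right) = \left(\left(-16 - 356 + \sqrt{2} \sqrt{-356}\right) + 343379\right) \left(-43030 - 14796\right) = \left(\left(-16 - 356 + \sqrt{2} \cdot 2 i \sqrt{89}\right) + 343379\right) \left(-57826\right) = \left(\left(-16 - 356 + 2 i \sqrt{178}\right) + 343379\right) \left(-57826\right) = \left(\left(-372 + 2 i \sqrt{178}\right) + 343379\right) \left(-57826\right) = \left(343007 + 2 i \sqrt{178}\right) \left(-57826\right) = -19834722782 - 115652 i \sqrt{178}$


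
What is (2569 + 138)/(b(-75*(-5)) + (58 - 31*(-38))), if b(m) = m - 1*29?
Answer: 2707/1582 ≈ 1.7111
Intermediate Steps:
b(m) = -29 + m (b(m) = m - 29 = -29 + m)
(2569 + 138)/(b(-75*(-5)) + (58 - 31*(-38))) = (2569 + 138)/((-29 - 75*(-5)) + (58 - 31*(-38))) = 2707/((-29 + 375) + (58 + 1178)) = 2707/(346 + 1236) = 2707/1582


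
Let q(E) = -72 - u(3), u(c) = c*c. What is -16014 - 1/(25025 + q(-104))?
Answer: -399453217/24944 ≈ -16014.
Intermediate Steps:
u(c) = c**2
q(E) = -81 (q(E) = -72 - 1*3**2 = -72 - 1*9 = -72 - 9 = -81)
-16014 - 1/(25025 + q(-104)) = -16014 - 1/(25025 - 81) = -16014 - 1/24944 = -399453217/24944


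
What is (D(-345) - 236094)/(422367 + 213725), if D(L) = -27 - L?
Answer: -58944/159023 ≈ -0.37066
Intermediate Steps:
(D(-345) - 236094)/(422367 + 213725) = ((-27 - 1*(-345)) - 236094)/(422367 + 213725) = ((-27 + 345) - 236094)/636092 = (318 - 236094)*(1/636092) = -235776*1/636092 = -58944/159023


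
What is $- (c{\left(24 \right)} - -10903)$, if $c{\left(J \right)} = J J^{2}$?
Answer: $-24727$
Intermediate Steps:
$c{\left(J \right)} = J^{3}$
$- (c{\left(24 \right)} - -10903) = - (24^{3} - -10903) = - (13824 + 10903) = \left(-1\right) 24727 = -24727$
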